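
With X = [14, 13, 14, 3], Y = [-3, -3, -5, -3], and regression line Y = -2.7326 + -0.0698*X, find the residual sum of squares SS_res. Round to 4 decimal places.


Predicted values from Y = -2.7326 + -0.0698*X.
Residuals: [0.7098, 0.6400, -1.2902, -0.0580].
SSres = 2.5814.

2.5814


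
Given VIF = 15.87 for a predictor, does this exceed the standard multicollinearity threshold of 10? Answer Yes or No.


Compare VIF = 15.87 to the threshold of 10.
15.87 >= 10, so the answer is Yes.

Yes


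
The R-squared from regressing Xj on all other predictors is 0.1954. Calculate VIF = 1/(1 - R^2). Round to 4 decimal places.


VIF = 1 / (1 - 0.1954).
= 1 / 0.8046 = 1.2429.

1.2429


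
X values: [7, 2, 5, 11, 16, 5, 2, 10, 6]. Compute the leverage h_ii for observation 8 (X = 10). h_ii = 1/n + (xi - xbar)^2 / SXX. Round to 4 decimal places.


Compute xbar = 7.1111 with n = 9 observations.
SXX = 164.8889.
Leverage = 1/9 + (10 - 7.1111)^2/164.8889 = 0.1617.

0.1617


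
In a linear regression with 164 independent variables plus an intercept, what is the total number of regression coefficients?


Each predictor gets one coefficient, plus one intercept.
Total parameters = 164 + 1 = 165.

165


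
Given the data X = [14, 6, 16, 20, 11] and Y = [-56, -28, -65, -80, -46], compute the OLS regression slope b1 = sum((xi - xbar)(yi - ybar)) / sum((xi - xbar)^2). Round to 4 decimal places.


First compute the means: xbar = 13.4000, ybar = -55.0000.
Then S_xx = sum((xi - xbar)^2) = 111.2000.
S_xy = sum((xi - xbar)(yi - ybar)) = -413.0000.
b1 = S_xy / S_xx = -413.0000 / 111.2000 = -3.7140.

-3.7140


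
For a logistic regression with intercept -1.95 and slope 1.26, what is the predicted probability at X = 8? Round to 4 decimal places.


z = -1.95 + 1.26 * 8 = 8.1300.
Sigmoid: P = 1 / (1 + exp(-8.1300)) = 0.9997.

0.9997


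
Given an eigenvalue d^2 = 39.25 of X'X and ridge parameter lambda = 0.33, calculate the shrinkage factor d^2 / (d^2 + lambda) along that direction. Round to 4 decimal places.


Denominator = d^2 + lambda = 39.25 + 0.33 = 39.5800.
Shrinkage = 39.25 / 39.5800 = 0.9917.

0.9917


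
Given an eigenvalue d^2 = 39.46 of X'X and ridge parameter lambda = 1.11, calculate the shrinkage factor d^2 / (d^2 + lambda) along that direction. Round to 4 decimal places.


d^2 + lambda = 39.46 + 1.11 = 40.5700.
Shrinkage factor = 39.46/40.5700 = 0.9726.

0.9726


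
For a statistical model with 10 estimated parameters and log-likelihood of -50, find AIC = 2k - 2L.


Compute:
2k = 2*10 = 20.
-2*loglik = -2*(-50) = 100.
AIC = 20 + 100 = 120.

120


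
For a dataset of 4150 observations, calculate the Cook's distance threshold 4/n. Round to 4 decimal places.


Using the rule of thumb:
Threshold = 4 / 4150 = 0.0010.

0.0010


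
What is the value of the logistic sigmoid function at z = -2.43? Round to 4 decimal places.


exp(2.4300) = 11.3589.
1 + exp(-z) = 12.3589.
sigmoid = 1/12.3589 = 0.0809.

0.0809


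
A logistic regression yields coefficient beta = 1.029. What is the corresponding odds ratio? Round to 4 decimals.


exp(1.029) = 2.7983.
So the odds ratio is 2.7983.

2.7983


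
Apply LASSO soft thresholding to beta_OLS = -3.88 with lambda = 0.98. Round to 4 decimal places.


Check: |-3.88| = 3.88 vs lambda = 0.98.
Since |beta| > lambda, coefficient = sign(beta)*(|beta| - lambda) = -2.9000.
Soft-thresholded coefficient = -2.9000.

-2.9000


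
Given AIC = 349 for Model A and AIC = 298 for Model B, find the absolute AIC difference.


Compute |349 - 298| = 51.
Model B has the smaller AIC.

51


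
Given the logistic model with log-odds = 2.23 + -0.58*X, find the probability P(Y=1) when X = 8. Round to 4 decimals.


z = 2.23 + -0.58 * 8 = -2.4100.
Sigmoid: P = 1 / (1 + exp(2.4100)) = 0.0824.

0.0824


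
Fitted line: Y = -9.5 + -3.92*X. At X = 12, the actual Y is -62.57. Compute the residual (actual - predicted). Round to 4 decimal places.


Predicted = -9.5 + -3.92 * 12 = -56.5400.
Residual = -62.57 - -56.5400 = -6.0300.

-6.0300


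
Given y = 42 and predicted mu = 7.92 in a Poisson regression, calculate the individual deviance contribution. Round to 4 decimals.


First: ln(42/7.92) = 1.668278.
Then: 42 * 1.668278 = 70.067676.
y - mu = 42 - 7.92 = 34.08.
D = 2(70.067676 - 34.08) = 71.975352, which rounds to 71.9754.

71.9754


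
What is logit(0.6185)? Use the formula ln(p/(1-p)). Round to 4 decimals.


The odds are p/(1-p) = 0.6185 / 0.3815 = 1.6212.
logit(p) = ln(1.6212) = 0.4832.

0.4832


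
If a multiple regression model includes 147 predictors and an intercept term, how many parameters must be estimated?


Total coefficients = number of predictors + 1 (for the intercept).
= 147 + 1 = 148.

148


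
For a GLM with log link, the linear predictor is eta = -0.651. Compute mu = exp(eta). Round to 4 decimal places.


The inverse log link gives:
mu = exp(-0.651) = 0.5215.

0.5215


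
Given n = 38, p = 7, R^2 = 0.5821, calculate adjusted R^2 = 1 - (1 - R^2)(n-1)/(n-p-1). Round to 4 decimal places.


Plug in: Adj R^2 = 1 - (1 - 0.5821) * 37/30.
= 1 - 0.4179 * 37/30
= 1 - 15.4623 / 30
= 1 - 0.5154 = 0.4846.

0.4846


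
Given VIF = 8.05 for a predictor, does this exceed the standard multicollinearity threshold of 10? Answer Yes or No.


Check: VIF = 8.05 vs threshold = 10.
Since 8.05 < 10, the answer is No.

No


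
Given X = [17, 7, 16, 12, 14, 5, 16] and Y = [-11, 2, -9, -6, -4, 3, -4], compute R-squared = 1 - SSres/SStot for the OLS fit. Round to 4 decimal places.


The fitted line is Y = 8.2724 + -0.9989*X.
SSres = 29.4284, SStot = 162.8571.
R^2 = 1 - SSres/SStot = 0.8193.

0.8193


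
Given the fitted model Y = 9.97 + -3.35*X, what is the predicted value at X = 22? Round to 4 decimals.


Substitute X = 22 into the equation:
Y = 9.97 + -3.35 * 22 = 9.97 + -73.7000 = -63.7300.

-63.7300


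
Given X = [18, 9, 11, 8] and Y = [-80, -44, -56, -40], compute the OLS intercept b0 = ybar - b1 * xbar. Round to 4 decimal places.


Compute b1 = -3.9672 from the OLS formula.
With xbar = 11.5000 and ybar = -55.0000, the intercept is:
b0 = -55.0000 - -3.9672 * 11.5000 = -9.3770.

-9.3770


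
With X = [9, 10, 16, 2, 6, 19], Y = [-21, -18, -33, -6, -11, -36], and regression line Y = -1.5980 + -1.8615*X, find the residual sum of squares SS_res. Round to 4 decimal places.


For each point, residual = actual - predicted.
Residuals: [-2.6485, 2.2130, -1.6180, -0.6790, 1.7670, 0.9665].
Sum of squared residuals = 19.0473.

19.0473


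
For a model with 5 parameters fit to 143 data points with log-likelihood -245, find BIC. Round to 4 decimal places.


ln(143) = 4.962845.
k * ln(n) = 5 * 4.962845 = 24.814225.
-2L = 490.
BIC = 24.814225 + 490 = 514.814225, which rounds to 514.8142.

514.8142


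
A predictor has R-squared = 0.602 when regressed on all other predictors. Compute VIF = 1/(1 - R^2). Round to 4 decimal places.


VIF = 1 / (1 - 0.602).
= 1 / 0.398 = 2.5126.

2.5126


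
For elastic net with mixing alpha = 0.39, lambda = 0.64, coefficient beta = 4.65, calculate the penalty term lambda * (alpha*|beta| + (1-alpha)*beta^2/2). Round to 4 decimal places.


alpha * |beta| = 0.39 * 4.65 = 1.8135.
(1-alpha) * beta^2/2 = 0.61 * 21.6225/2 = 6.5949.
Total = 0.64 * (1.8135 + 6.5949) = 5.3814.

5.3814


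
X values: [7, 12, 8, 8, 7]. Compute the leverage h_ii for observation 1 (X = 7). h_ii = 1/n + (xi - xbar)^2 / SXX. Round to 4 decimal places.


Mean of X: xbar = 8.4000.
SXX = 17.2000.
For X = 7: h = 1/5 + (7 - 8.4000)^2/17.2000 = 0.3140.

0.3140


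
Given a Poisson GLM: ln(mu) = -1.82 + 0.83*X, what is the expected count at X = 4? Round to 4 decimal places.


Compute eta = -1.82 + 0.83 * 4 = 1.5000.
Apply inverse link: mu = e^1.5000 = 4.4817.

4.4817


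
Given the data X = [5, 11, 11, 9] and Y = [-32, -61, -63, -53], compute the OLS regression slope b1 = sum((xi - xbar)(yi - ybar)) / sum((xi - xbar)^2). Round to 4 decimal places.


Calculate xbar = 9.0000, ybar = -52.2500.
S_xx = 24.0000, S_xy = -120.0000.
Using b1 = S_xy / S_xx = -120.0000 / 24.0000, we get b1 = -5.0000.

-5.0000


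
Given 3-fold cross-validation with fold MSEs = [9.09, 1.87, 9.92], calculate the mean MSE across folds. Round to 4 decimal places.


Sum of fold MSEs = 20.8800.
Average = 20.8800 / 3 = 6.9600.

6.9600


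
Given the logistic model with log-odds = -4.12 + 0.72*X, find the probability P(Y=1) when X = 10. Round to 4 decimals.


Linear predictor: z = -4.12 + 0.72 * 10 = 3.0800.
P = 1/(1 + exp(-3.0800)) = 1/(1 + 0.0460) = 0.9561.

0.9561


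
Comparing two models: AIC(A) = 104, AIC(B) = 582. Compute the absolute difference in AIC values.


Compute |104 - 582| = 478.
Model A has the smaller AIC.

478


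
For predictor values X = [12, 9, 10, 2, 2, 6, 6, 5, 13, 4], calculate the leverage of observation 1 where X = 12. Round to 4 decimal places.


Compute xbar = 6.9000 with n = 10 observations.
SXX = 138.9000.
Leverage = 1/10 + (12 - 6.9000)^2/138.9000 = 0.2873.

0.2873


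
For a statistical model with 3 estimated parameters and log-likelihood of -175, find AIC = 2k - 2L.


Compute:
2k = 2*3 = 6.
-2*loglik = -2*(-175) = 350.
AIC = 6 + 350 = 356.

356


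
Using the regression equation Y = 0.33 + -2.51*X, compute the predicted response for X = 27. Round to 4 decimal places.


Plug X = 27 into Y = 0.33 + -2.51*X:
Y = 0.33 + -67.7700 = -67.4400.

-67.4400


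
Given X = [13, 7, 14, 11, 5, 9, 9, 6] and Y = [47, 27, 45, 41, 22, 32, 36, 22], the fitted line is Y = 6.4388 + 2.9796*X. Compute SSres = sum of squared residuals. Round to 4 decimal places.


Compute predicted values, then residuals = yi - yhat_i.
Residuals: [1.8264, -0.2960, -3.1532, 1.7856, 0.6632, -1.2552, 2.7448, -2.3164].
SSres = sum(residual^2) = 31.4694.

31.4694


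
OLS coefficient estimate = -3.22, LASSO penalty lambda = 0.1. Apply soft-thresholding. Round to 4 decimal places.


Check: |-3.22| = 3.22 vs lambda = 0.1.
Since |beta| > lambda, coefficient = sign(beta)*(|beta| - lambda) = -3.1200.
Soft-thresholded coefficient = -3.1200.

-3.1200


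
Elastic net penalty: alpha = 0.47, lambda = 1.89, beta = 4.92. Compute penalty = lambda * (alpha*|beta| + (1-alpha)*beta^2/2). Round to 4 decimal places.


alpha * |beta| = 0.47 * 4.92 = 2.3124.
(1-alpha) * beta^2/2 = 0.53 * 24.2064/2 = 6.4147.
Total = 1.89 * (2.3124 + 6.4147) = 16.4942.

16.4942


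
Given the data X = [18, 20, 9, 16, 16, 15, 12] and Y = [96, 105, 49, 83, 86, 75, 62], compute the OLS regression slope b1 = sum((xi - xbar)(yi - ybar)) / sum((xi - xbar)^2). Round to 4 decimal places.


Calculate xbar = 15.1429, ybar = 79.4286.
S_xx = 80.8571, S_xy = 422.5714.
Using b1 = S_xy / S_xx = 422.5714 / 80.8571, we get b1 = 5.2261.

5.2261


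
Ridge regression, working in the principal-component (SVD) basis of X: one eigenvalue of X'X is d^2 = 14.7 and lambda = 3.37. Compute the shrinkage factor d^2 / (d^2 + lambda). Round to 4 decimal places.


Compute the denominator: 14.7 + 3.37 = 18.0700.
Shrinkage factor = 14.7 / 18.0700 = 0.8135.

0.8135


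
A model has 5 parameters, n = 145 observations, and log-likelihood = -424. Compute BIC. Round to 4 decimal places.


k * ln(n) = 5 * ln(145) = 5 * 4.976734 = 24.883670.
-2 * loglik = -2 * (-424) = 848.
BIC = 24.883670 + 848 = 872.883670, which rounds to 872.8837.

872.8837


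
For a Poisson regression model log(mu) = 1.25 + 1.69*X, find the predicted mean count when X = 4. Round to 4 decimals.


Compute eta = 1.25 + 1.69 * 4 = 8.0100.
Apply inverse link: mu = e^8.0100 = 3010.9171.

3010.9171


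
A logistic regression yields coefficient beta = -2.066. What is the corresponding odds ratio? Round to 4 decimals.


exp(-2.066) = 0.1267.
So the odds ratio is 0.1267.

0.1267


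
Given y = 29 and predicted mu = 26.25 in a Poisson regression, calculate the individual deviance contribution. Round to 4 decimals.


Compute y*ln(y/mu) = 29*ln(29/26.25) = 29*0.099630 = 2.889270.
y - mu = 2.75.
D = 2*(2.889270 - (2.75)) = 0.278540, which rounds to 0.2785.

0.2785


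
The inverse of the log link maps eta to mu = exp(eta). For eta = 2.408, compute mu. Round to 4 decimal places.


The inverse log link gives:
mu = exp(2.408) = 11.1117.

11.1117


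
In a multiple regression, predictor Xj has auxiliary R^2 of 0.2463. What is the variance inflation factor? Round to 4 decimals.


Denominator: 1 - 0.2463 = 0.7537.
VIF = 1 / 0.7537 = 1.3268.

1.3268


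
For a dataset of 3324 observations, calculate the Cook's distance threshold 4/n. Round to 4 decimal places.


Cook's distance cutoff = 4/n = 4/3324.
= 0.0012.

0.0012


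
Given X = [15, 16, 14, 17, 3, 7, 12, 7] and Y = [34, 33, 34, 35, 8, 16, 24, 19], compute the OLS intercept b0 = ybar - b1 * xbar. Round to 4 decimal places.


Compute b1 = 1.9622 from the OLS formula.
With xbar = 11.3750 and ybar = 25.3750, the intercept is:
b0 = 25.3750 - 1.9622 * 11.3750 = 3.0550.

3.0550


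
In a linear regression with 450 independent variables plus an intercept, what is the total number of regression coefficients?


Total coefficients = number of predictors + 1 (for the intercept).
= 450 + 1 = 451.

451


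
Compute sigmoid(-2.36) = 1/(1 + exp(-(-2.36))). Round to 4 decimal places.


exp(2.3600) = 10.5910.
1 + exp(-z) = 11.5910.
sigmoid = 1/11.5910 = 0.0863.

0.0863


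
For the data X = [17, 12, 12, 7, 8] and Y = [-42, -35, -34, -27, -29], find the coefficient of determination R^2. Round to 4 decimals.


Fit the OLS line: b0 = -16.8854, b1 = -1.4745.
SSres = 0.6592.
SStot = 137.2000.
R^2 = 1 - 0.6592/137.2000 = 0.9952.

0.9952


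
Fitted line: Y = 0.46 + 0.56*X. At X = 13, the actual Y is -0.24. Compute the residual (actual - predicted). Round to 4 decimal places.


Fitted value at X = 13 is yhat = 0.46 + 0.56*13 = 7.7400.
Residual = -0.24 - 7.7400 = -7.9800.

-7.9800


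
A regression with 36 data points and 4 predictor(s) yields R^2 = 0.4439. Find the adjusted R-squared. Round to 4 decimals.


Using the formula:
(1 - 0.4439) = 0.5561.
Multiply by 35/31: 0.5561 * 35 = 19.4635, then 19.4635 / 31 = 0.6279.
Adj R^2 = 1 - 0.6279 = 0.3721.

0.3721


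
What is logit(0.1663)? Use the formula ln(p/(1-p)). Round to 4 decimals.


The odds are p/(1-p) = 0.1663 / 0.8337 = 0.1995.
logit(p) = ln(0.1995) = -1.6121.

-1.6121


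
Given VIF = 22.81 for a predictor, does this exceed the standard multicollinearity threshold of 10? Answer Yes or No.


Compare VIF = 22.81 to the threshold of 10.
22.81 >= 10, so the answer is Yes.

Yes


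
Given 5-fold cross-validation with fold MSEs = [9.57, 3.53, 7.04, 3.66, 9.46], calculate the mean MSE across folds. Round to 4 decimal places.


Total MSE across folds = 33.2600.
CV-MSE = 33.2600/5 = 6.6520.

6.6520


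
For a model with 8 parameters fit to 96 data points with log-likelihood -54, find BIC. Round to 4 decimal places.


Compute k*ln(n) = 8*ln(96) = 8*4.564348 = 36.514784.
Then -2*loglik = 108.
BIC = 36.514784 + 108 = 144.514784, which rounds to 144.5148.

144.5148


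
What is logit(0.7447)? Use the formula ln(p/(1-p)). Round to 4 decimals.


1 - p = 0.2553.
p/(1-p) = 2.9170.
logit = ln(2.9170) = 1.0705.

1.0705


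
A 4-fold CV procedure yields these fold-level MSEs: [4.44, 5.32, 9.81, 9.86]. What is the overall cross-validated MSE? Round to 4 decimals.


Add all fold MSEs: 29.4300.
Divide by k = 4: 29.4300/4 = 7.3575.

7.3575


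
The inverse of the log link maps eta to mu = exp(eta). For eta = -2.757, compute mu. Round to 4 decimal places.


mu = exp(eta) = exp(-2.757).
= 0.0635.

0.0635


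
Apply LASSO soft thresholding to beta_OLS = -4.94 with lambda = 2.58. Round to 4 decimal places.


|beta_OLS| = 4.94.
lambda = 2.58.
Since |beta| > lambda, coefficient = sign(beta)*(|beta| - lambda) = -2.3600.
Result = -2.3600.

-2.3600


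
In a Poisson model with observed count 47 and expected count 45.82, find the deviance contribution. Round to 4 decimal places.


First: ln(47/45.82) = 0.025427.
Then: 47 * 0.025427 = 1.195069.
y - mu = 47 - 45.82 = 1.18.
D = 2(1.195069 - 1.18) = 0.030138, which rounds to 0.0301.

0.0301


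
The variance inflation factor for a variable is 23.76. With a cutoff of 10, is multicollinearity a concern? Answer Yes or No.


The threshold is 10.
VIF = 23.76 is >= 10.
Multicollinearity indication: Yes.

Yes


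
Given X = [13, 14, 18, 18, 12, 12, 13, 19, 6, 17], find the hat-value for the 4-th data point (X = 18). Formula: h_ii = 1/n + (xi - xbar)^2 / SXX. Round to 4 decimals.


Compute xbar = 14.2000 with n = 10 observations.
SXX = 139.6000.
Leverage = 1/10 + (18 - 14.2000)^2/139.6000 = 0.2034.

0.2034


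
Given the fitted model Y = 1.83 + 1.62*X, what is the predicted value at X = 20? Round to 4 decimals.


Predicted value:
Y = 1.83 + (1.62)(20) = 1.83 + 32.4000 = 34.2300.

34.2300


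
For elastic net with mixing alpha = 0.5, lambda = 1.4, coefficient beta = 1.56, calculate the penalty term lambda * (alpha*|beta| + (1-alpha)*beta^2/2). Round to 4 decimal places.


Compute:
L1 = 0.5 * 1.56 = 0.7800.
L2 = 0.5 * 1.56^2 / 2 = 0.6084.
Penalty = 1.4 * (0.7800 + 0.6084) = 1.9438.

1.9438


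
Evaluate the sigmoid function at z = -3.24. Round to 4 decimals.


Compute exp(3.2400) = 25.5337.
Sigmoid = 1 / (1 + 25.5337) = 1 / 26.5337 = 0.0377.

0.0377


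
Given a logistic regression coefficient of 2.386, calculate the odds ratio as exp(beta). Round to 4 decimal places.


The odds ratio is computed as:
OR = e^(2.386) = 10.8699.

10.8699


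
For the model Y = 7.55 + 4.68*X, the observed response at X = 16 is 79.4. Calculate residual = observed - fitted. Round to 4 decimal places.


Predicted = 7.55 + 4.68 * 16 = 82.4300.
Residual = 79.4 - 82.4300 = -3.0300.

-3.0300


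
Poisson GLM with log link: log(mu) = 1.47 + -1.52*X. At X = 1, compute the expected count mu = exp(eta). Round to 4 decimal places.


Linear predictor: eta = 1.47 + (-1.52)(1) = -0.0500.
Expected count: mu = exp(-0.0500) = 0.9512.

0.9512


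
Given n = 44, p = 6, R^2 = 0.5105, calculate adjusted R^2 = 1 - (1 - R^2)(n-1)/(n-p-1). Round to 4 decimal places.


Adjusted R^2 = 1 - (1 - R^2) * (n-1)/(n-p-1).
(1 - R^2) = 0.4895.
(n-1)/(n-p-1) = 43/37.
(1 - R^2) * (n-1) = 0.4895 * 43 = 21.0485.
Divide by (n-p-1): 21.0485 / 37 = 0.5689.
Adj R^2 = 1 - 0.5689 = 0.4311.

0.4311


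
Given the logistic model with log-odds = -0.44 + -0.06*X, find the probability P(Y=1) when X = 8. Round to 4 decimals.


z = -0.44 + -0.06 * 8 = -0.9200.
Sigmoid: P = 1 / (1 + exp(0.9200)) = 0.2850.

0.2850


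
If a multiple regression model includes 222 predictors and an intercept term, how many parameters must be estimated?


Total coefficients = number of predictors + 1 (for the intercept).
= 222 + 1 = 223.

223


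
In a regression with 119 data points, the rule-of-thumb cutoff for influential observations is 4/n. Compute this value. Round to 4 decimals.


Cook's distance cutoff = 4/n = 4/119.
= 0.0336.

0.0336


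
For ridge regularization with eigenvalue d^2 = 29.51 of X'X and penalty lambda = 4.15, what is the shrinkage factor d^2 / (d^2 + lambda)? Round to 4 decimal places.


Compute the denominator: 29.51 + 4.15 = 33.6600.
Shrinkage factor = 29.51 / 33.6600 = 0.8767.

0.8767


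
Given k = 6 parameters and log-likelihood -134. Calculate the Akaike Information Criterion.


Compute:
2k = 2*6 = 12.
-2*loglik = -2*(-134) = 268.
AIC = 12 + 268 = 280.

280


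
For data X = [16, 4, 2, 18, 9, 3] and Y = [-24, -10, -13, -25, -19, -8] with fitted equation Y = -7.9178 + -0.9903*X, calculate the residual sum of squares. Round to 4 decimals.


Predicted values from Y = -7.9178 + -0.9903*X.
Residuals: [-0.2374, 1.8790, -3.1016, 0.7432, -2.1695, 2.8887].
SSres = 26.8106.

26.8106


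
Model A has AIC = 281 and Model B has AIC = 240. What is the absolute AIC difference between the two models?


|AIC_A - AIC_B| = |281 - 240| = 41.
Model B is preferred (lower AIC).

41


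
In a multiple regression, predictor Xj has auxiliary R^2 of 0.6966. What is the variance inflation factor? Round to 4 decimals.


Denominator: 1 - 0.6966 = 0.3034.
VIF = 1 / 0.3034 = 3.2960.

3.2960


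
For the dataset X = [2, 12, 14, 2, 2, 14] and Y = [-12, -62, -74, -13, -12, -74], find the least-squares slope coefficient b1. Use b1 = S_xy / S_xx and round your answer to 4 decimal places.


Calculate xbar = 7.6667, ybar = -41.1667.
S_xx = 195.3333, S_xy = -996.3333.
Using b1 = S_xy / S_xx = -996.3333 / 195.3333, we get b1 = -5.1007.

-5.1007


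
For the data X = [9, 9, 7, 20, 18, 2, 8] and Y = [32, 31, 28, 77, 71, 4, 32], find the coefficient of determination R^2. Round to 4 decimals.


The fitted line is Y = -2.8723 + 4.0426*X.
SSres = 25.2766, SStot = 3975.4286.
R^2 = 1 - SSres/SStot = 0.9936.

0.9936


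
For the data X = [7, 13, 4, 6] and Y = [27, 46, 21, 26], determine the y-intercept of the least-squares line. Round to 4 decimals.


Compute b1 = 2.8222 from the OLS formula.
With xbar = 7.5000 and ybar = 30.0000, the intercept is:
b0 = 30.0000 - 2.8222 * 7.5000 = 8.8333.

8.8333


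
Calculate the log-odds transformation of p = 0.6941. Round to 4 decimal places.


Compute the odds: 0.6941/0.3059 = 2.2690.
Take the natural log: ln(2.2690) = 0.8194.

0.8194


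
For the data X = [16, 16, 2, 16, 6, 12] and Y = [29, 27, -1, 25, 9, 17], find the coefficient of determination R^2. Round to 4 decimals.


After computing the OLS fit (b0=-4.2500, b1=1.9338):
SSres = 15.2059, SStot = 693.3333.
R^2 = 1 - 15.2059/693.3333 = 0.9781.

0.9781


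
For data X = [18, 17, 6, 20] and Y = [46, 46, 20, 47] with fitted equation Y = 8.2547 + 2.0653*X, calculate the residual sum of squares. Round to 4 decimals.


Compute predicted values, then residuals = yi - yhat_i.
Residuals: [0.5699, 2.6352, -0.6465, -2.5607].
SSres = sum(residual^2) = 14.2442.

14.2442


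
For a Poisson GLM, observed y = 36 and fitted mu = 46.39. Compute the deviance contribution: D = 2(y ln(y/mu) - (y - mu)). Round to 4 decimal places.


Compute y*ln(y/mu) = 36*ln(36/46.39) = 36*-0.253565 = -9.128340.
y - mu = -10.39.
D = 2*(-9.128340 - (-10.39)) = 2.523320, which rounds to 2.5233.

2.5233


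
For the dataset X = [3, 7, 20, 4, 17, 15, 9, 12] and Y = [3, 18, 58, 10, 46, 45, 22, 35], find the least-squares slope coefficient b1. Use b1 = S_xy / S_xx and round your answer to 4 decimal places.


The sample means are xbar = 10.8750 and ybar = 29.6250.
Compute S_xx = 266.8750 and S_xy = 832.6250.
Slope b1 = S_xy / S_xx = 832.6250 / 266.8750 = 3.1199.

3.1199


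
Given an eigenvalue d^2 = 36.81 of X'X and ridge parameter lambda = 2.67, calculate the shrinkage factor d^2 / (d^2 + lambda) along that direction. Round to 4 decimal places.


Denominator = d^2 + lambda = 36.81 + 2.67 = 39.4800.
Shrinkage = 36.81 / 39.4800 = 0.9324.

0.9324


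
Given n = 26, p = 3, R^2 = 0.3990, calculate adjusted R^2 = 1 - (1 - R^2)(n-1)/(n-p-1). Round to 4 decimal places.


Using the formula:
(1 - 0.3990) = 0.6010.
Multiply by 25/22: 0.6010 * 25 = 15.0250, then 15.0250 / 22 = 0.6830.
Adj R^2 = 1 - 0.6830 = 0.3170.

0.3170


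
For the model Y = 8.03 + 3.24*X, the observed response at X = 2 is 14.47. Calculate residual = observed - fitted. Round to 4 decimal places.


Predicted = 8.03 + 3.24 * 2 = 14.5100.
Residual = 14.47 - 14.5100 = -0.0400.

-0.0400


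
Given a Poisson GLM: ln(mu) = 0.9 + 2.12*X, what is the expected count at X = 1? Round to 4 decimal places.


Linear predictor: eta = 0.9 + (2.12)(1) = 3.0200.
Expected count: mu = exp(3.0200) = 20.4913.

20.4913


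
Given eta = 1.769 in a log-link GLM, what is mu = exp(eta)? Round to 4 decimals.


Apply the inverse link:
mu = e^1.769 = 5.8650.

5.8650


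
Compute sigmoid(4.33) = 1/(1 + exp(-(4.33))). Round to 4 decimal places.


Compute exp(-4.3300) = 0.0132.
Sigmoid = 1 / (1 + 0.0132) = 1 / 1.0132 = 0.9870.

0.9870


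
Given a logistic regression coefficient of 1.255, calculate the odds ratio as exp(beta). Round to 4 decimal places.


exp(1.255) = 3.5078.
So the odds ratio is 3.5078.

3.5078


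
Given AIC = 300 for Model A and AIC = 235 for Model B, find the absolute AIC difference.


Compute |300 - 235| = 65.
Model B has the smaller AIC.

65


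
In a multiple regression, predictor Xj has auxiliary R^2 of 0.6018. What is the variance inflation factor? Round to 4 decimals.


VIF = 1 / (1 - 0.6018).
= 1 / 0.3982 = 2.5113.

2.5113


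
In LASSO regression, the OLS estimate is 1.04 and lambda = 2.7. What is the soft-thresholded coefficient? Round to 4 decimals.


Absolute value: |1.04| = 1.04.
Compare to lambda = 2.7.
Since |beta| <= lambda, the coefficient is set to 0.

0.0000


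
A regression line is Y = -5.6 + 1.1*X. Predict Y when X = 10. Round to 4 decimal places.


Plug X = 10 into Y = -5.6 + 1.1*X:
Y = -5.6 + 11.0000 = 5.4000.

5.4000


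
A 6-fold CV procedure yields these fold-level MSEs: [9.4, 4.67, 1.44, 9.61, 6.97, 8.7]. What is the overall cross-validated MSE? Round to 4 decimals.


Total MSE across folds = 40.7900.
CV-MSE = 40.7900/6 = 6.7983.

6.7983


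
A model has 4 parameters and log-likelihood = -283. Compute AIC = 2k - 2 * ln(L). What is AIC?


AIC = 2*4 - 2*(-283).
= 8 + 566 = 574.

574


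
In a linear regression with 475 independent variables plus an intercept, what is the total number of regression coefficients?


Each predictor gets one coefficient, plus one intercept.
Total parameters = 475 + 1 = 476.

476


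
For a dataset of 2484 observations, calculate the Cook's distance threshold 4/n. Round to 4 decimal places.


The threshold is 4/n.
4/2484 = 0.0016.

0.0016


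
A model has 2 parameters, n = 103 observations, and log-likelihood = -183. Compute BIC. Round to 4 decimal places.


ln(103) = 4.634729.
k * ln(n) = 2 * 4.634729 = 9.269458.
-2L = 366.
BIC = 9.269458 + 366 = 375.269458, which rounds to 375.2695.

375.2695


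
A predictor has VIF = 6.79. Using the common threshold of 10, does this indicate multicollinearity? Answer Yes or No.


Check: VIF = 6.79 vs threshold = 10.
Since 6.79 < 10, the answer is No.

No


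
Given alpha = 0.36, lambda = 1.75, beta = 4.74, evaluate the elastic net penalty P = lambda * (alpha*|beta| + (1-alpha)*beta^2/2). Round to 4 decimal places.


L1 component = 0.36 * |4.74| = 1.7064.
L2 component = 0.64 * 4.74^2 / 2 = 7.1896.
Penalty = 1.75 * (1.7064 + 7.1896) = 1.75 * 8.8960 = 15.5681.

15.5681


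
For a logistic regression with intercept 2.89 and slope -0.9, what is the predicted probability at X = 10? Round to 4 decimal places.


Compute z = 2.89 + (-0.9)(10) = -6.1100.
exp(-z) = 450.3387.
P = 1/(1 + 450.3387) = 0.0022.

0.0022


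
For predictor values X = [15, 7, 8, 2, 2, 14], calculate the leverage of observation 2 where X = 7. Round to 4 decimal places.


n = 6, xbar = 8.0000.
SXX = sum((xi - xbar)^2) = 158.0000.
h = 1/6 + (7 - 8.0000)^2 / 158.0000 = 0.1730.

0.1730


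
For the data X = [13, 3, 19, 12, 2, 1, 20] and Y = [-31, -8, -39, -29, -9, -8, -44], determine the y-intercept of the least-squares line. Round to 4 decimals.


First find the slope: b1 = -1.9124.
Means: xbar = 10.0000, ybar = -24.0000.
b0 = ybar - b1 * xbar = -24.0000 - -1.9124 * 10.0000 = -4.8763.

-4.8763


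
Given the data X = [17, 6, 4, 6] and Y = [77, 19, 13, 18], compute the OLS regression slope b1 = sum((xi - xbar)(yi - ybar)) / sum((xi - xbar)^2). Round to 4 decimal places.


First compute the means: xbar = 8.2500, ybar = 31.7500.
Then S_xx = sum((xi - xbar)^2) = 104.7500.
S_xy = sum((xi - xbar)(yi - ybar)) = 535.2500.
b1 = S_xy / S_xx = 535.2500 / 104.7500 = 5.1098.

5.1098


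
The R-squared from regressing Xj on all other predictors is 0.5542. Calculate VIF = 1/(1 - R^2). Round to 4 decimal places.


VIF = 1 / (1 - 0.5542).
= 1 / 0.4458 = 2.2432.

2.2432


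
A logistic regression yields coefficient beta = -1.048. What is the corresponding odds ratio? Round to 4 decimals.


Odds ratio = exp(beta) = exp(-1.048).
= 0.3506.

0.3506


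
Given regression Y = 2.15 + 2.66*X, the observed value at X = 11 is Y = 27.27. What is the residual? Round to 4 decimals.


Predicted = 2.15 + 2.66 * 11 = 31.4100.
Residual = 27.27 - 31.4100 = -4.1400.

-4.1400


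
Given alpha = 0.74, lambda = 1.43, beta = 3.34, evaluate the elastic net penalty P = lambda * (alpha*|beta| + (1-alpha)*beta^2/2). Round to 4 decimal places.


L1 component = 0.74 * |3.34| = 2.4716.
L2 component = 0.26 * 3.34^2 / 2 = 1.4502.
Penalty = 1.43 * (2.4716 + 1.4502) = 1.43 * 3.9218 = 5.6082.

5.6082


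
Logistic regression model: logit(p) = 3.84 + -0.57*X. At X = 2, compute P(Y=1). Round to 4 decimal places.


Linear predictor: z = 3.84 + -0.57 * 2 = 2.7000.
P = 1/(1 + exp(-2.7000)) = 1/(1 + 0.0672) = 0.9370.

0.9370


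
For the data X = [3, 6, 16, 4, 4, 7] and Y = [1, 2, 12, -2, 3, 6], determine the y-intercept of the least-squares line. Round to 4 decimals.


The slope is b1 = 0.9220.
Sample means are xbar = 6.6667 and ybar = 3.6667.
Intercept: b0 = 3.6667 - (0.9220)(6.6667) = -2.4798.

-2.4798


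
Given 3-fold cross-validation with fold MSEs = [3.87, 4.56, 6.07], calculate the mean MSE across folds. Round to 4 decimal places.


Sum of fold MSEs = 14.5000.
Average = 14.5000 / 3 = 4.8333.

4.8333


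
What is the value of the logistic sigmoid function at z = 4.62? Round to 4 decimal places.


exp(-4.6200) = 0.0099.
1 + exp(-z) = 1.0099.
sigmoid = 1/1.0099 = 0.9902.

0.9902


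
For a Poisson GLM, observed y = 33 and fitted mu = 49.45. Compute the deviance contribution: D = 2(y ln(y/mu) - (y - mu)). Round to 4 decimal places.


Compute y*ln(y/mu) = 33*ln(33/49.45) = 33*-0.404454 = -13.346982.
y - mu = -16.45.
D = 2*(-13.346982 - (-16.45)) = 6.206036, which rounds to 6.2060.

6.2060


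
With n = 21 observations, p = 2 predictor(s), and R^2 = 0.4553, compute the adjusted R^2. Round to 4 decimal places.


Plug in: Adj R^2 = 1 - (1 - 0.4553) * 20/18.
= 1 - 0.5447 * 20/18
= 1 - 10.8940 / 18
= 1 - 0.6052 = 0.3948.

0.3948


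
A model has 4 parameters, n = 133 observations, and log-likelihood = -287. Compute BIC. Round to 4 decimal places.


k * ln(n) = 4 * ln(133) = 4 * 4.890349 = 19.561396.
-2 * loglik = -2 * (-287) = 574.
BIC = 19.561396 + 574 = 593.561396, which rounds to 593.5614.

593.5614


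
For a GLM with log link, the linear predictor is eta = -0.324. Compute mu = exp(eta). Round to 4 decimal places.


The inverse log link gives:
mu = exp(-0.324) = 0.7233.

0.7233


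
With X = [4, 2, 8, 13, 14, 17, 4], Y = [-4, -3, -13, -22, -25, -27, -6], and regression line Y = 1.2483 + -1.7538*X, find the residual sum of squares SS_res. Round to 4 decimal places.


Compute predicted values, then residuals = yi - yhat_i.
Residuals: [1.7669, -0.7407, -0.2179, -0.4489, -1.6951, 1.5663, -0.2331].
SSres = sum(residual^2) = 9.3006.

9.3006


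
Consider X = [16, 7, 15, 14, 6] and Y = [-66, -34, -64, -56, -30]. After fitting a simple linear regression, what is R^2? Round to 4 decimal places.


Fit the OLS line: b0 = -8.6457, b1 = -3.5650.
SSres = 10.3229.
SStot = 1144.0000.
R^2 = 1 - 10.3229/1144.0000 = 0.9910.

0.9910


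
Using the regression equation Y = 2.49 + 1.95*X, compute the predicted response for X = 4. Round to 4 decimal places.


Plug X = 4 into Y = 2.49 + 1.95*X:
Y = 2.49 + 7.8000 = 10.2900.

10.2900


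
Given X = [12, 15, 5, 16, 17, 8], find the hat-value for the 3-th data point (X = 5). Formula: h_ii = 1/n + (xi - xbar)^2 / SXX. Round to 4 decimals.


Mean of X: xbar = 12.1667.
SXX = 114.8333.
For X = 5: h = 1/6 + (5 - 12.1667)^2/114.8333 = 0.6139.

0.6139


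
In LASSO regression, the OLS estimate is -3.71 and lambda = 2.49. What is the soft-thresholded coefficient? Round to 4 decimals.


Check: |-3.71| = 3.71 vs lambda = 2.49.
Since |beta| > lambda, coefficient = sign(beta)*(|beta| - lambda) = -1.2200.
Soft-thresholded coefficient = -1.2200.

-1.2200


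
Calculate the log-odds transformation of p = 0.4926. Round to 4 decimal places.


The odds are p/(1-p) = 0.4926 / 0.5074 = 0.9708.
logit(p) = ln(0.9708) = -0.0296.

-0.0296


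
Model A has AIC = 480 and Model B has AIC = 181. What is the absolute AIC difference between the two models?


Absolute difference = |480 - 181| = 299.
The model with lower AIC (B) is preferred.

299


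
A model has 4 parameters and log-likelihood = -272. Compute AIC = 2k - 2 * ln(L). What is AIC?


AIC = 2*4 - 2*(-272).
= 8 + 544 = 552.

552


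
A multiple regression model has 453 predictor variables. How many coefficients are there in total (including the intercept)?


Each predictor gets one coefficient, plus one intercept.
Total parameters = 453 + 1 = 454.

454


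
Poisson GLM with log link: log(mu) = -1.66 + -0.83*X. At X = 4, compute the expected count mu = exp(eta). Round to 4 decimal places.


Linear predictor: eta = -1.66 + (-0.83)(4) = -4.9800.
Expected count: mu = exp(-4.9800) = 0.0069.

0.0069


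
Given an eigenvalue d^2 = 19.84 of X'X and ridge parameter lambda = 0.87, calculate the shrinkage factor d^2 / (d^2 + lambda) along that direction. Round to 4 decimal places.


Compute the denominator: 19.84 + 0.87 = 20.7100.
Shrinkage factor = 19.84 / 20.7100 = 0.9580.

0.9580


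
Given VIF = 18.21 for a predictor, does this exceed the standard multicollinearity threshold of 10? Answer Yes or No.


Compare VIF = 18.21 to the threshold of 10.
18.21 >= 10, so the answer is Yes.

Yes


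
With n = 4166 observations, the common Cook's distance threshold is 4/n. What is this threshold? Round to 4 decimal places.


Cook's distance cutoff = 4/n = 4/4166.
= 0.0010.

0.0010


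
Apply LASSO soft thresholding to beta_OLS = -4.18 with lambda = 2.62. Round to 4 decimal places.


|beta_OLS| = 4.18.
lambda = 2.62.
Since |beta| > lambda, coefficient = sign(beta)*(|beta| - lambda) = -1.5600.
Result = -1.5600.

-1.5600


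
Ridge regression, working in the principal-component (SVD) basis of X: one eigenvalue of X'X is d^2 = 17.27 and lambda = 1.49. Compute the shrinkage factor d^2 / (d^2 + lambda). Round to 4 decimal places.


Compute the denominator: 17.27 + 1.49 = 18.7600.
Shrinkage factor = 17.27 / 18.7600 = 0.9206.

0.9206


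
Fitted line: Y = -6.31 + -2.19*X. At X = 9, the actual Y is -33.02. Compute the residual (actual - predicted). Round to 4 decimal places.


Predicted = -6.31 + -2.19 * 9 = -26.0200.
Residual = -33.02 - -26.0200 = -7.0000.

-7.0000


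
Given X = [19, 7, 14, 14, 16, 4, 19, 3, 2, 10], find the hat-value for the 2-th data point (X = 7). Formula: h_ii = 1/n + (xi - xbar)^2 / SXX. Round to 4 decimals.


Compute xbar = 10.8000 with n = 10 observations.
SXX = 381.6000.
Leverage = 1/10 + (7 - 10.8000)^2/381.6000 = 0.1378.

0.1378


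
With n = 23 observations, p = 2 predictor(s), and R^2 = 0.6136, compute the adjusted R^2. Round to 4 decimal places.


Adjusted R^2 = 1 - (1 - R^2) * (n-1)/(n-p-1).
(1 - R^2) = 0.3864.
(n-1)/(n-p-1) = 22/20.
(1 - R^2) * (n-1) = 0.3864 * 22 = 8.5008.
Divide by (n-p-1): 8.5008 / 20 = 0.4250.
Adj R^2 = 1 - 0.4250 = 0.5750.

0.5750


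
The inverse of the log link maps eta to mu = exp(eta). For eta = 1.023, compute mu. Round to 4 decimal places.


Apply the inverse link:
mu = e^1.023 = 2.7815.

2.7815


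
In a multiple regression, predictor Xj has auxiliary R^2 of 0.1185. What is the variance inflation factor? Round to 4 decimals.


Denominator: 1 - 0.1185 = 0.8815.
VIF = 1 / 0.8815 = 1.1344.

1.1344


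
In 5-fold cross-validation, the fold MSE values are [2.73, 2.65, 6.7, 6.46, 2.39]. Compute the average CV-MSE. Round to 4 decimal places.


Add all fold MSEs: 20.9300.
Divide by k = 5: 20.9300/5 = 4.1860.

4.1860


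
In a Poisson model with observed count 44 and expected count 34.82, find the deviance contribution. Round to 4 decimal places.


y/mu = 44/34.82 = 1.263642 (approx.), and ln(44/34.82) = 0.233998.
y * ln(y/mu) = 44 * 0.233998 = 10.295912.
y - mu = 9.18.
D = 2 * (10.295912 - 9.18) = 2.231824, which rounds to 2.2318.

2.2318


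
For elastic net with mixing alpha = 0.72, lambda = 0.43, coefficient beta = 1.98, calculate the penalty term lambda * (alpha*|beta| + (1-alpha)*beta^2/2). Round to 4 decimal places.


Compute:
L1 = 0.72 * 1.98 = 1.4256.
L2 = 0.28 * 1.98^2 / 2 = 0.5489.
Penalty = 0.43 * (1.4256 + 0.5489) = 0.8490.

0.8490


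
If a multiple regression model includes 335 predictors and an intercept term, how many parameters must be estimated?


Each predictor gets one coefficient, plus one intercept.
Total parameters = 335 + 1 = 336.

336


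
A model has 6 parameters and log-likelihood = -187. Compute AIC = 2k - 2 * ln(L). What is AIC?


AIC = 2k - 2*loglik = 2(6) - 2(-187).
= 12 + 374 = 386.

386


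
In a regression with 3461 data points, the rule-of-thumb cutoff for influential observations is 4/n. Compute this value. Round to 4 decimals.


Cook's distance cutoff = 4/n = 4/3461.
= 0.0012.

0.0012


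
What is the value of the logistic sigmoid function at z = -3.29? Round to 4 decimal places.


Compute exp(3.2900) = 26.8429.
Sigmoid = 1 / (1 + 26.8429) = 1 / 27.8429 = 0.0359.

0.0359


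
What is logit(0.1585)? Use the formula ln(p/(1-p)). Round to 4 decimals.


1 - p = 0.8415.
p/(1-p) = 0.1884.
logit = ln(0.1884) = -1.6694.

-1.6694


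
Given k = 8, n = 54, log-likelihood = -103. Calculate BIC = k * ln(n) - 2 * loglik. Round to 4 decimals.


ln(54) = 3.988984.
k * ln(n) = 8 * 3.988984 = 31.911872.
-2L = 206.
BIC = 31.911872 + 206 = 237.911872, which rounds to 237.9119.

237.9119


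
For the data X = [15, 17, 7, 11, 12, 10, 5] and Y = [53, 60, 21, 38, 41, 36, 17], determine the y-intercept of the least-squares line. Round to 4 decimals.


Compute b1 = 3.6887 from the OLS formula.
With xbar = 11.0000 and ybar = 38.0000, the intercept is:
b0 = 38.0000 - 3.6887 * 11.0000 = -2.5755.

-2.5755


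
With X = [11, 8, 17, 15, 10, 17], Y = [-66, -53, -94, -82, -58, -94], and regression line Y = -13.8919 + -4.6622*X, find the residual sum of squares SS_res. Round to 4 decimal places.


Predicted values from Y = -13.8919 + -4.6622*X.
Residuals: [-0.8239, -1.8105, -0.8507, 1.8249, 2.5139, -0.8507].
SSres = 15.0541.

15.0541


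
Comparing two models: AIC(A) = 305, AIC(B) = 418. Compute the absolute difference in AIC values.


|AIC_A - AIC_B| = |305 - 418| = 113.
Model A is preferred (lower AIC).

113


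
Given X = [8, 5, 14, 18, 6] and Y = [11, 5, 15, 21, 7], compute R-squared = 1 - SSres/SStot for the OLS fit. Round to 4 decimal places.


Fit the OLS line: b0 = 0.2596, b1 = 1.1314.
SSres = 5.0449.
SStot = 164.8000.
R^2 = 1 - 5.0449/164.8000 = 0.9694.

0.9694


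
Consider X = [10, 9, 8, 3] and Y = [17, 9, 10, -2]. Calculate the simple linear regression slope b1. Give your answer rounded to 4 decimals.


The sample means are xbar = 7.5000 and ybar = 8.5000.
Compute S_xx = 29.0000 and S_xy = 70.0000.
Slope b1 = S_xy / S_xx = 70.0000 / 29.0000 = 2.4138.

2.4138


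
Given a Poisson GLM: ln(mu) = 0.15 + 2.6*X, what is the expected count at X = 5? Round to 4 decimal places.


eta = 0.15 + 2.6 * 5 = 13.1500.
mu = exp(13.1500) = 514011.0283.

514011.0283


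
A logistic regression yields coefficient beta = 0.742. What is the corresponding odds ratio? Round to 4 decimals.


Odds ratio = exp(beta) = exp(0.742).
= 2.1001.

2.1001


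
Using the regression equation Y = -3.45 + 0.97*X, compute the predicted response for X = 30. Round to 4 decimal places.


Predicted value:
Y = -3.45 + (0.97)(30) = -3.45 + 29.1000 = 25.6500.

25.6500
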